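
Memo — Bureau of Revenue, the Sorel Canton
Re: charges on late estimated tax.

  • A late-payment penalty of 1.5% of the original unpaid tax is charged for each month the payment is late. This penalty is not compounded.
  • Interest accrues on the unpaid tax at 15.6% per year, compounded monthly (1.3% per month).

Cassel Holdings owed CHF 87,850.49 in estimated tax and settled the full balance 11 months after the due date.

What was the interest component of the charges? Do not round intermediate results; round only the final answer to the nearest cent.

CHF 13,411.88

Interest: CHF 87,850.49 × ((1 + 0.013)^11 − 1) = CHF 87,850.49 × 0.1526671… = CHF 13,411.8799…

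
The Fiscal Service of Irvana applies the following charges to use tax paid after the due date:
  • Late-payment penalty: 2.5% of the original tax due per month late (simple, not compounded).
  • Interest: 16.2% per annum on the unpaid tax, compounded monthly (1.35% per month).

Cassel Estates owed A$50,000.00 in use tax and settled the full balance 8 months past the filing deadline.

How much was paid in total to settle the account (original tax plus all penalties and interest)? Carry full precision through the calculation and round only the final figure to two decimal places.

Late-payment penalty: 8 × 2.5% × A$50,000.00 = A$10,000.00
Interest: A$50,000.00 × ((1 + 0.0135)^8 − 1) = A$50,000.00 × 0.1132431… = A$5,662.1566…
Total = A$50,000.00 + A$10,000.0000 + A$5,662.1566… = A$65,662.16

A$65,662.16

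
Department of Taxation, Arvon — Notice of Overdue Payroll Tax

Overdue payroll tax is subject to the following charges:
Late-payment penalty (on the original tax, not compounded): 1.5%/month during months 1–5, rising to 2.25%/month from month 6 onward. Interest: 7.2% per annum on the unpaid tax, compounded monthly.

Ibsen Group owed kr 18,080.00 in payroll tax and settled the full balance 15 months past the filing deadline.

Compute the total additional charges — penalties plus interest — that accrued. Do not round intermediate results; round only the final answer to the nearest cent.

kr 7,121.35

Penalty, months 1–5: 5 × 1.5% × kr 18,080.00 = kr 1,356.00
Penalty, months 6–15: 10 × 2.25% × kr 18,080.00 = kr 4,068.00
Interest (7.2%/yr ÷ 12 = 0.6%/month): kr 18,080.00 × ((1 + 0.006)^15 − 1) = kr 1,697.3517…
Penalties + interest = kr 5,424.0000 + kr 1,697.3517… = kr 7,121.35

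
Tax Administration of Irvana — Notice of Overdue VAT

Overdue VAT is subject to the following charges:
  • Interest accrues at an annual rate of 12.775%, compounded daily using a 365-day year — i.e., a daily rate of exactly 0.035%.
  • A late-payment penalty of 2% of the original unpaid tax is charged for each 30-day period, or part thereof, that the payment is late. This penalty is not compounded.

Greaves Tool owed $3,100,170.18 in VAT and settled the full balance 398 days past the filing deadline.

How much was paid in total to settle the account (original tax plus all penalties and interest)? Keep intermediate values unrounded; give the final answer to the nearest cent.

Penalty periods: ⌈398/30⌉ = 14; penalty = 14 × 2% × $3,100,170.18 = $868,047.65…
Interest: $3,100,170.18 × ((1 + 0.00035)^398 − 1) = $3,100,170.18 × 0.14944087… = $463,292.1433…
Total = $3,100,170.18 + $868,047.6504 + $463,292.1433… = $4,431,509.97

$4,431,509.97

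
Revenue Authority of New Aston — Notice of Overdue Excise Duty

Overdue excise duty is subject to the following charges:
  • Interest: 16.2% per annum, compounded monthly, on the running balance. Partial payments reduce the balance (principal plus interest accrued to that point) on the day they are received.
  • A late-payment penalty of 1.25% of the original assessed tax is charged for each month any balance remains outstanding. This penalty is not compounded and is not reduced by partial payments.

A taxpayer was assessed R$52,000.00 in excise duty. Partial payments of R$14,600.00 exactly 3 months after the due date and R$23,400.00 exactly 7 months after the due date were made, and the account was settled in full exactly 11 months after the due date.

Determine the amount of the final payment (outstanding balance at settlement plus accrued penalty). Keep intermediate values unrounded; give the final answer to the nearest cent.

R$26,472.16

Monthly rate = 16.2% ÷ 12 = 1.35%
Balance at month 3: R$52,000.0000 × (1 + 0.0135)^3 = R$54,134.5589…
After R$14,600.00 payment: R$54,134.5589… − R$14,600.00 = R$39,534.5589…
Balance at month 7: R$39,534.5589… × (1 + 0.0135)^4 = R$41,713.0466…
After R$23,400.00 payment: R$41,713.0466… − R$23,400.00 = R$18,313.0466…
Balance at month 11: R$18,313.0466… × (1 + 0.0135)^4 = R$19,322.1572…
Penalty: 11 × 1.25% × R$52,000.00 = R$7,150.00
Final settlement = outstanding balance + penalty = R$19,322.1572… + R$7,150.00 = R$26,472.16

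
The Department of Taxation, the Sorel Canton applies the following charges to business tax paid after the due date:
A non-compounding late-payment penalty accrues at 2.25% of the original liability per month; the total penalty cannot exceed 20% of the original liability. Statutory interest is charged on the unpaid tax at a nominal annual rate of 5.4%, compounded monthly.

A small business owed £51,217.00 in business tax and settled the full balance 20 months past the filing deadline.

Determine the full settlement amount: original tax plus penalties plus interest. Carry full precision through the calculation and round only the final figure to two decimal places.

Penalty (uncapped): 20 × 2.25% × £51,217.00 = £23,047.65; cap = 20% × £51,217.00 = £10,243.40 → penalty = £10,243.40
Interest (5.4%/yr ÷ 12 = 0.45%/month): £51,217.00 × ((1 + 0.0045)^20 − 1) = £4,812.0112…
Total = £51,217.00 + £10,243.4000 + £4,812.0112… = £66,272.41

£66,272.41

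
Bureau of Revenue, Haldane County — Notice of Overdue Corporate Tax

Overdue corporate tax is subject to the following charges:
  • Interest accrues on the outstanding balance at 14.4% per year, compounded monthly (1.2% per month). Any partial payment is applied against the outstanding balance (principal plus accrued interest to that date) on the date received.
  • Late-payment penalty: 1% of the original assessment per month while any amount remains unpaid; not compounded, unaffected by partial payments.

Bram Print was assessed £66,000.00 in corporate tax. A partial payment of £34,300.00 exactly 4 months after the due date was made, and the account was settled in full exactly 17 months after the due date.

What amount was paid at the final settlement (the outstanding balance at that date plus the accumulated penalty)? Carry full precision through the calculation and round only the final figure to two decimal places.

£52,003.93

Balance at month 4: £66,000.0000 × (1 + 0.012)^4 = £69,225.4816…
After £34,300.00 payment: £69,225.4816… − £34,300.00 = £34,925.4816…
Balance at month 17: £34,925.4816… × (1 + 0.012)^13 = £40,783.9293…
Penalty: 17 × 1% × £66,000.00 = £11,220.00
Final settlement = outstanding balance + penalty = £40,783.9293… + £11,220.00 = £52,003.93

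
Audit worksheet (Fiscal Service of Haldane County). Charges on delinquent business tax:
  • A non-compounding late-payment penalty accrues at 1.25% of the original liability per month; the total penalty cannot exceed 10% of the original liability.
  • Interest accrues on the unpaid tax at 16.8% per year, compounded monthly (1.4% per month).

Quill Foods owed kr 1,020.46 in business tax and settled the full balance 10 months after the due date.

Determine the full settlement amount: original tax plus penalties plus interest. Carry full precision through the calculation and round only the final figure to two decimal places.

Penalty (uncapped): 10 × 1.25% × kr 1,020.46 = kr 127.56…; cap = 10% × kr 1,020.46 = kr 102.05… → penalty = kr 102.05…
Interest: kr 1,020.46 × ((1 + 0.014)^10 − 1) = kr 1,020.46 × 0.1491575… = kr 152.2092…
Total = kr 1,020.46 + kr 102.0460 + kr 152.2092… = kr 1,274.72

kr 1,274.72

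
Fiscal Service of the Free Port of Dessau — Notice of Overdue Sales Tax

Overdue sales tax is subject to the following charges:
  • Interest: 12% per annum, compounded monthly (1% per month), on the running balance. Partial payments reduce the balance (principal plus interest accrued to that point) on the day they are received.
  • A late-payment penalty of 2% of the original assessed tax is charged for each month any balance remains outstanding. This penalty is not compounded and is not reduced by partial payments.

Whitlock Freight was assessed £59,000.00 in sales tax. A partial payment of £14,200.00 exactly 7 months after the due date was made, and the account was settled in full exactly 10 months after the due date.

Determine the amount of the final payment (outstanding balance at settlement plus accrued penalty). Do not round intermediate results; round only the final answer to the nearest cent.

£62,342.43

Balance at month 7: £59,000.0000 × (1 + 0.01)^7 = £63,255.9858…
After £14,200.00 payment: £63,255.9858… − £14,200.00 = £49,055.9858…
Balance at month 10: £49,055.9858… × (1 + 0.01)^3 = £50,542.4312…
Penalty: 10 × 2% × £59,000.00 = £11,800.00
Final settlement = outstanding balance + penalty = £50,542.4312… + £11,800.00 = £62,342.43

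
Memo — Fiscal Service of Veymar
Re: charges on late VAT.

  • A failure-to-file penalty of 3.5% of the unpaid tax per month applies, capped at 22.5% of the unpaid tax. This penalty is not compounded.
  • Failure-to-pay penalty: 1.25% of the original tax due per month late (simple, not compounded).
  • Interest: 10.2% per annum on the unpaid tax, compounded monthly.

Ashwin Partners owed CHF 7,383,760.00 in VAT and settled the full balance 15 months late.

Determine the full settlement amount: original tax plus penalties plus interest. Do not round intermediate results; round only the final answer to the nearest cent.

CHF 11,429,122.28

Failure-to-file: 15 × 3.5% × CHF 7,383,760.00 = CHF 3,876,474.00, capped at 22.5% × CHF 7,383,760.00 = CHF 1,661,346.00
Failure-to-pay penalty: 15 × 1.25% × CHF 7,383,760.00 = CHF 1,384,455.00
Interest (10.2%/yr ÷ 12 = 0.85%/month): CHF 7,383,760.00 × ((1 + 0.0085)^15 − 1) = CHF 999,561.2804…
Total = CHF 7,383,760.00 + CHF 3,045,801.0000 + CHF 999,561.2804… = CHF 11,429,122.28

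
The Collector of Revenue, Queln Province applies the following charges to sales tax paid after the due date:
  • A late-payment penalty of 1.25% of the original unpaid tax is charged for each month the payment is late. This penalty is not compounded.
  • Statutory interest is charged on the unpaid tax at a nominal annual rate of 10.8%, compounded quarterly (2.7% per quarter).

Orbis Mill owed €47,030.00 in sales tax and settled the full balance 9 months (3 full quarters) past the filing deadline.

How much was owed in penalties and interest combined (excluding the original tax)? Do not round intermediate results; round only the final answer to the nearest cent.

€9,204.09

Late-payment penalty: 9 × 1.25% × €47,030.00 = €5,290.88…
Interest: €47,030.00 × ((1 + 0.027)^3 − 1) = €47,030.00 × 0.0832067… = €3,913.2103…
Penalties + interest = €5,290.8750 + €3,913.2103… = €9,204.09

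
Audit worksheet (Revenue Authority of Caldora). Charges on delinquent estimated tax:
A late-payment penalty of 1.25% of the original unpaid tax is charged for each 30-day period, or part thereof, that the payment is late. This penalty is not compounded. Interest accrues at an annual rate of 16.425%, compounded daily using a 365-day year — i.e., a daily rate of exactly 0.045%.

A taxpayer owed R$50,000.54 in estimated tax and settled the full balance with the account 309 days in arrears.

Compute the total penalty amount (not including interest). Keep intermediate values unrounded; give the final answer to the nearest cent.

R$6,875.07

Penalty periods: ⌈309/30⌉ = 11; penalty = 11 × 1.25% × R$50,000.54 = R$6,875.07…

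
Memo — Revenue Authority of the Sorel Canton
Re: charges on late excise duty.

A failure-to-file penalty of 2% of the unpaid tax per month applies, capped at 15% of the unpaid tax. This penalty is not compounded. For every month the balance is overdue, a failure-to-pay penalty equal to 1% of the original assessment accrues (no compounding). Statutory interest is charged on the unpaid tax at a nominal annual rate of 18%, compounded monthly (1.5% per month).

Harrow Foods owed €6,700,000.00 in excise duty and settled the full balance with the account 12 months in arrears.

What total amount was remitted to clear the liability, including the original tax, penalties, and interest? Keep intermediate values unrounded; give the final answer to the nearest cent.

Failure-to-file: 12 × 2% × €6,700,000.00 = €1,608,000.00, capped at 15% × €6,700,000.00 = €1,005,000.00
Failure-to-pay penalty = 1% × €6,700,000.00 × 12 mo = €804,000.00
Interest: €6,700,000.00 × ((1 + 0.015)^12 − 1) = €6,700,000.00 × 0.1956182… = €1,310,641.7488…
Total = €6,700,000.00 + €1,809,000.0000 + €1,310,641.7488… = €9,819,641.75

€9,819,641.75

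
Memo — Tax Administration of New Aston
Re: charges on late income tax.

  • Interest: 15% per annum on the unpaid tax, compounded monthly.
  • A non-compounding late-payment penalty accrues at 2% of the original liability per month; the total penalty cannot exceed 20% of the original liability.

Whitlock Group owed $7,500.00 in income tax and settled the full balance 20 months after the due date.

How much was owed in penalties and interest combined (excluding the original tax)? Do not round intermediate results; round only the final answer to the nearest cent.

$3,615.28

Penalty (uncapped): 20 × 2% × $7,500.00 = $3,000.00; cap = 20% × $7,500.00 = $1,500.00 → penalty = $1,500.00
Interest (15%/yr ÷ 12 = 1.25%/month): $7,500.00 × ((1 + 0.0125)^20 − 1) = $2,115.2792…
Penalties + interest = $1,500.0000 + $2,115.2792… = $3,615.28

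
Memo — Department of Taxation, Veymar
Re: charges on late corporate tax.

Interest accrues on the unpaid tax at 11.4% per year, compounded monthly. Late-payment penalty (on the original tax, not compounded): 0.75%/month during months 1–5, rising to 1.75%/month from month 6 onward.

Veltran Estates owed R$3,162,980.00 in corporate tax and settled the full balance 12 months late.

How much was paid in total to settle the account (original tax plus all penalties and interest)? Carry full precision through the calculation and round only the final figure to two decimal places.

R$4,049,086.37

Penalty, months 1–5: 5 × 0.75% × R$3,162,980.00 = R$118,611.75
Penalty, months 6–12: 7 × 1.75% × R$3,162,980.00 = R$387,465.05
Interest (11.4%/yr ÷ 12 = 0.95%/month): R$3,162,980.00 × ((1 + 0.0095)^12 − 1) = R$380,029.5681…
Total = R$3,162,980.00 + R$506,076.8000 + R$380,029.5681… = R$4,049,086.37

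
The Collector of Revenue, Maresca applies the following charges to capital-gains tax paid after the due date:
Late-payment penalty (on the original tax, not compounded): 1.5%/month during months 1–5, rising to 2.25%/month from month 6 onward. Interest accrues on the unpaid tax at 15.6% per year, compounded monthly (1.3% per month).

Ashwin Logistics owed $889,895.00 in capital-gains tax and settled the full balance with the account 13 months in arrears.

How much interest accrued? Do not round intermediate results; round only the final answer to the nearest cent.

Interest: $889,895.00 × ((1 + 0.013)^13 − 1) = $889,895.00 × 0.1828312… = $162,700.6146…

$162,700.61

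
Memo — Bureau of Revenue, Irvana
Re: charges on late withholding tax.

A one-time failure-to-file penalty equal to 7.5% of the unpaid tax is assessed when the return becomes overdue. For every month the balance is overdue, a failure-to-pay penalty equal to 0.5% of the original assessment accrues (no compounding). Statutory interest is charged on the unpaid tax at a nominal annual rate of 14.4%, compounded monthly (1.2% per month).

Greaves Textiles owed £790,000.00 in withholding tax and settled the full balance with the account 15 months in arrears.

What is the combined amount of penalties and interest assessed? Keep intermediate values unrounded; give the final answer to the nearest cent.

Failure-to-file penalty: 7.5% × £790,000.00 = £59,250.00
Failure-to-pay penalty = 0.5% × £790,000.00 × 15 mo = £59,250.00
Interest: £790,000.00 × ((1 + 0.012)^15 − 1) = £790,000.00 × 0.1959353… = £154,788.8926…
Penalties + interest = £118,500.0000 + £154,788.8926… = £273,288.89

£273,288.89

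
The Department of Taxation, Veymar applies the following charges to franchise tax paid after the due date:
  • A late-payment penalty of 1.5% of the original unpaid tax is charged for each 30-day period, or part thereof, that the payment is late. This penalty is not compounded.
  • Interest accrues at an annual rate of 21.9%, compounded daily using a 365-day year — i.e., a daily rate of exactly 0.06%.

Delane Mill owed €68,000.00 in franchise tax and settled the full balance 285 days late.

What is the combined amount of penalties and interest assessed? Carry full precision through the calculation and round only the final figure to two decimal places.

€22,877.23

Penalty periods: ⌈285/30⌉ = 10; penalty = 10 × 1.5% × €68,000.00 = €10,200.00
Interest: €68,000.00 × ((1 + 0.0006)^285 − 1) = €68,000.00 × 0.18642991… = €12,677.2337…
Penalties + interest = €10,200.0000 + €12,677.2337… = €22,877.23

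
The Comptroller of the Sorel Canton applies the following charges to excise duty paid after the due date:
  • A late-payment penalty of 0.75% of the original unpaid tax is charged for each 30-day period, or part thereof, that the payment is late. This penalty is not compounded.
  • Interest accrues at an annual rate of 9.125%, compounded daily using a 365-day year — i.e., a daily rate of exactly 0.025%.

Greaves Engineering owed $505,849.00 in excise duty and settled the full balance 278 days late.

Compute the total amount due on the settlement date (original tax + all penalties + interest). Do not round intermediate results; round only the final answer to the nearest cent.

Penalty periods: ⌈278/30⌉ = 10; penalty = 10 × 0.75% × $505,849.00 = $37,938.68…
Interest: $505,849.00 × ((1 + 0.00025)^278 − 1) = $505,849.00 × 0.07196275… = $36,402.2851…
Total = $505,849.00 + $37,938.6750 + $36,402.2851… = $580,189.96

$580,189.96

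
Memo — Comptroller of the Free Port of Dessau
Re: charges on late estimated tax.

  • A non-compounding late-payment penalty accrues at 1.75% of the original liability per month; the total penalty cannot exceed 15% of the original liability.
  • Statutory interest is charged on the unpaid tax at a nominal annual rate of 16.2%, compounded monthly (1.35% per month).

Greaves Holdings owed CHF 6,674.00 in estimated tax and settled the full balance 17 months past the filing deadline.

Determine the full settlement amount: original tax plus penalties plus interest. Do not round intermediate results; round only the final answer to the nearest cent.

Penalty (uncapped): 17 × 1.75% × CHF 6,674.00 = CHF 1,985.52…; cap = 15% × CHF 6,674.00 = CHF 1,001.10 → penalty = CHF 1,001.10
Interest: CHF 6,674.00 × ((1 + 0.0135)^17 − 1) = CHF 6,674.00 × 0.2560410… = CHF 1,708.8174…
Total = CHF 6,674.00 + CHF 1,001.1000 + CHF 1,708.8174… = CHF 9,383.92

CHF 9,383.92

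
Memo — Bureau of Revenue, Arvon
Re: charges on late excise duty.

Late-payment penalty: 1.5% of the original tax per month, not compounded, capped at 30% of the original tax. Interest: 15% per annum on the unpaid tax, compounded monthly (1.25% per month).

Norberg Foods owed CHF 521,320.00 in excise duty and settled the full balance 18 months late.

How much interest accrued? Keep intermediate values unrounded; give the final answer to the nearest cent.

Interest: CHF 521,320.00 × ((1 + 0.0125)^18 − 1) = CHF 521,320.00 × 0.2505774… = CHF 130,631.0071…

CHF 130,631.01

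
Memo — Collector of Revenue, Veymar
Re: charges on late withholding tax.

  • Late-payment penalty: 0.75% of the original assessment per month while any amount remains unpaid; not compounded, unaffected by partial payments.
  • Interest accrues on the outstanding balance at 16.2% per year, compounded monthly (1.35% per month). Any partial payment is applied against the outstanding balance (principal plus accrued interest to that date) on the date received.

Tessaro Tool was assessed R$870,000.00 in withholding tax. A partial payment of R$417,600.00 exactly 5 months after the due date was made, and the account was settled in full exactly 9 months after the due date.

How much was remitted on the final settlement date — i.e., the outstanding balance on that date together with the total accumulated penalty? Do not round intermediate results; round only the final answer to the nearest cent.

R$599,710.40

Balance at month 5: R$870,000.0000 × (1 + 0.0135)^5 = R$930,332.1251…
After R$417,600.00 payment: R$930,332.1251… − R$417,600.00 = R$512,732.1251…
Balance at month 9: R$512,732.1251… × (1 + 0.0135)^4 = R$540,985.3956…
Penalty: 9 × 0.75% × R$870,000.00 = R$58,725.00
Final settlement = outstanding balance + penalty = R$540,985.3956… + R$58,725.00 = R$599,710.40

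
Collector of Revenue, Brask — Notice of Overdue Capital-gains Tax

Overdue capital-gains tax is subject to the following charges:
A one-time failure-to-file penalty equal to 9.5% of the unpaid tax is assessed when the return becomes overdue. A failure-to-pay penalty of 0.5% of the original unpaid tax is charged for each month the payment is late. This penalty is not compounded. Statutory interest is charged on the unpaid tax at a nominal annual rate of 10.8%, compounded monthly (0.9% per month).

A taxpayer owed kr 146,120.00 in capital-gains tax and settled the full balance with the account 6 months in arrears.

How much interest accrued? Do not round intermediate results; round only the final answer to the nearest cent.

Interest: kr 146,120.00 × ((1 + 0.009)^6 − 1) = kr 146,120.00 × 0.0552297… = kr 8,070.1607…

kr 8,070.16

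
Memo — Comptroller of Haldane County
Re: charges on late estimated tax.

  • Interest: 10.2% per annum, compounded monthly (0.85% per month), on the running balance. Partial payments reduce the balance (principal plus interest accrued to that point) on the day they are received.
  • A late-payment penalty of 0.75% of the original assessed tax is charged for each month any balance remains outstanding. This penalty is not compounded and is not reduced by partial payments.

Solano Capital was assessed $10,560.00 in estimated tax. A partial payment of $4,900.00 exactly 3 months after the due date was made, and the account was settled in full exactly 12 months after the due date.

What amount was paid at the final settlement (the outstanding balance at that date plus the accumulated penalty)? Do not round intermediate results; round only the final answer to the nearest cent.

Balance at month 3: $10,560.0000 × (1 + 0.0085)^3 = $10,831.5754…
After $4,900.00 payment: $10,831.5754… − $4,900.00 = $5,931.5754…
Balance at month 12: $5,931.5754… × (1 + 0.0085)^9 = $6,401.0788…
Penalty: 12 × 0.75% × $10,560.00 = $950.40
Final settlement = outstanding balance + penalty = $6,401.0788… + $950.40 = $7,351.48

$7,351.48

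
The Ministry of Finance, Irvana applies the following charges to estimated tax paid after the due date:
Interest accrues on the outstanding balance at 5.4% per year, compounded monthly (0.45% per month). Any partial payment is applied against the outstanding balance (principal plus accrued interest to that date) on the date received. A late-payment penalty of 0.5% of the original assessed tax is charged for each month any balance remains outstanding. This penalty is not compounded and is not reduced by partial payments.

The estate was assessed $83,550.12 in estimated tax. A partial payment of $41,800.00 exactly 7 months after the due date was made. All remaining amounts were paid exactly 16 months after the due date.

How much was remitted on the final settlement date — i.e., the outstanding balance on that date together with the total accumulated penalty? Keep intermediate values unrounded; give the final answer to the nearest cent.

Balance at month 7: $83,550.1200 × (1 + 0.0045)^7 = $86,217.7461…
After $41,800.00 payment: $86,217.7461… − $41,800.00 = $44,417.7461…
Balance at month 16: $44,417.7461… × (1 + 0.0045)^9 = $46,249.3877…
Penalty: 16 × 0.5% × $83,550.12 = $6,684.01…
Final settlement = outstanding balance + penalty = $46,249.3877… + $6,684.01… = $52,933.40

$52,933.40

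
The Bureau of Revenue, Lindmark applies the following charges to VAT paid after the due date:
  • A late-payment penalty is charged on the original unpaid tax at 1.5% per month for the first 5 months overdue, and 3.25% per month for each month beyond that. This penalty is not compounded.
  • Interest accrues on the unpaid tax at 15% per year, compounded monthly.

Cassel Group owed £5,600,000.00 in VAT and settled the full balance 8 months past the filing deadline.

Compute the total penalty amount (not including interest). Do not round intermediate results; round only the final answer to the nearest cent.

Penalty, months 1–5: 5 × 1.5% × £5,600,000.00 = £420,000.00
Penalty, months 6–8: 3 × 3.25% × £5,600,000.00 = £546,000.00
Total penalty = £420,000.00 + £546,000.00 = £966,000.00

£966,000.00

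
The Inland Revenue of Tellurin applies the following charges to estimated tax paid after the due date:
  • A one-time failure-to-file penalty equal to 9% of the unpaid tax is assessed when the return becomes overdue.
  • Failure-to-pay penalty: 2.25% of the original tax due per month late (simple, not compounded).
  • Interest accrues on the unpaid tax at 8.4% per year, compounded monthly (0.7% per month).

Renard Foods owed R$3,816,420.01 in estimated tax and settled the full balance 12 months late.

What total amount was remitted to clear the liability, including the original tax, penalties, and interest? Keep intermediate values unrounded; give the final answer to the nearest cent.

R$5,523,545.37

Failure-to-file penalty: 9% × R$3,816,420.01 = R$343,477.80…
Failure-to-pay penalty: 12 × 2.25% × R$3,816,420.01 = R$1,030,433.40…
Interest: R$3,816,420.01 × ((1 + 0.007)^12 − 1) = R$3,816,420.01 × 0.0873107… = R$333,214.1572…
Total = R$3,816,420.01 + R$1,373,911.2036 + R$333,214.1572… = R$5,523,545.37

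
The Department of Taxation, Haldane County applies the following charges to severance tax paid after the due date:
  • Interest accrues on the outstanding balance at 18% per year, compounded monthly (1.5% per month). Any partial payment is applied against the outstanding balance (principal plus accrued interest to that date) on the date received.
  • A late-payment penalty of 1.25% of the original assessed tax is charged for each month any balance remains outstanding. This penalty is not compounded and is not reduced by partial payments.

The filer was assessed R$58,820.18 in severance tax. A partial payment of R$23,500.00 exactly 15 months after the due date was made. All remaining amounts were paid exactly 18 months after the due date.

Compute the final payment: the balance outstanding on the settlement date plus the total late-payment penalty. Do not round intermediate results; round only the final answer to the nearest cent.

R$65,559.11

Balance at month 15: R$58,820.1800 × (1 + 0.015)^15 = R$73,538.8752…
After R$23,500.00 payment: R$73,538.8752… − R$23,500.00 = R$50,038.8752…
Balance at month 18: R$50,038.8752… × (1 + 0.015)^3 = R$52,324.5697…
Penalty: 18 × 1.25% × R$58,820.18 = R$13,234.54…
Final settlement = outstanding balance + penalty = R$52,324.5697… + R$13,234.54… = R$65,559.11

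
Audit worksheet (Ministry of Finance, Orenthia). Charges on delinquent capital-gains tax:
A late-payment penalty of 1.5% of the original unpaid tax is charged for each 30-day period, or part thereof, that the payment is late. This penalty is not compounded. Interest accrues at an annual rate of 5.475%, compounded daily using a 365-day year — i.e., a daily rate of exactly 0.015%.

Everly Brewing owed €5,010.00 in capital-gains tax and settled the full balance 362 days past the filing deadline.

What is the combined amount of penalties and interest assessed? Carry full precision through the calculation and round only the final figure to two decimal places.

Penalty periods: ⌈362/30⌉ = 13; penalty = 13 × 1.5% × €5,010.00 = €976.95
Interest: €5,010.00 × ((1 + 0.00015)^362 − 1) = €5,010.00 × 0.05579700… = €279.5429…
Penalties + interest = €976.9500 + €279.5429… = €1,256.49

€1,256.49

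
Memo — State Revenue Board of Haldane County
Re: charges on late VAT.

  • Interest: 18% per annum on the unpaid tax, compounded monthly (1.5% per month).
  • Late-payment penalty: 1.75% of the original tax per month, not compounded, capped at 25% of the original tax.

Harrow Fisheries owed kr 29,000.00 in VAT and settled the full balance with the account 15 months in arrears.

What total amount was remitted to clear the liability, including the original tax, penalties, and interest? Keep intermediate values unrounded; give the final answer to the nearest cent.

kr 43,506.73

Penalty (uncapped): 15 × 1.75% × kr 29,000.00 = kr 7,612.50; cap = 25% × kr 29,000.00 = kr 7,250.00 → penalty = kr 7,250.00
Interest: kr 29,000.00 × ((1 + 0.015)^15 − 1) = kr 29,000.00 × 0.2502321… = kr 7,256.7299…
Total = kr 29,000.00 + kr 7,250.0000 + kr 7,256.7299… = kr 43,506.73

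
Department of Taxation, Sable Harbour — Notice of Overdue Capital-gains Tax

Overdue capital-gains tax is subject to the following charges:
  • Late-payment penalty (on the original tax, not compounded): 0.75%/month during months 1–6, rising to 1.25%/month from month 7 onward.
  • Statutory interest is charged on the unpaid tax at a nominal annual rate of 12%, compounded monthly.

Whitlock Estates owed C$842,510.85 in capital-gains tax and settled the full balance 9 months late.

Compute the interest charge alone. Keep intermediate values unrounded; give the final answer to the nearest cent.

Interest (12%/yr ÷ 12 = 1%/month): C$842,510.85 × ((1 + 0.01)^9 − 1) = C$78,930.8587…

C$78,930.86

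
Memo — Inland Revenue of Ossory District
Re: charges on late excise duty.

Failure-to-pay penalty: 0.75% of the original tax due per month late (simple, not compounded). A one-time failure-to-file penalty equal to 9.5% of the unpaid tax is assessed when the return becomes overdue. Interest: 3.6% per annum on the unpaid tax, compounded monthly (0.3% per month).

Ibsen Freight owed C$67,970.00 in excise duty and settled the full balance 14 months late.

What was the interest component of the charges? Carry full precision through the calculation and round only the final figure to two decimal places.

C$2,911.08

Interest: C$67,970.00 × ((1 + 0.003)^14 − 1) = C$67,970.00 × 0.0428289… = C$2,911.0810…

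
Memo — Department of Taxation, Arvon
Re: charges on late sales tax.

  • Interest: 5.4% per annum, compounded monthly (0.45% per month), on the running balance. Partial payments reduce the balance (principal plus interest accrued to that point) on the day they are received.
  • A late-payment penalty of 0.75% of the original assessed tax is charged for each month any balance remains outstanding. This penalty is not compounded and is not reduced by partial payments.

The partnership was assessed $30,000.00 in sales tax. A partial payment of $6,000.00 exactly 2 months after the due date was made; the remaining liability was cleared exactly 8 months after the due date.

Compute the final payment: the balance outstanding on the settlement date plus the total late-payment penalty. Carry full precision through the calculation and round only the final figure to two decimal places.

Balance at month 2: $30,000.0000 × (1 + 0.0045)^2 = $30,270.6075
After $6,000.00 payment: $30,270.6075 − $6,000.00 = $24,270.6075
Balance at month 8: $24,270.6075 × (1 + 0.0045)^6 = $24,933.3305…
Penalty: 8 × 0.75% × $30,000.00 = $1,800.00
Final settlement = outstanding balance + penalty = $24,933.3305… + $1,800.00 = $26,733.33

$26,733.33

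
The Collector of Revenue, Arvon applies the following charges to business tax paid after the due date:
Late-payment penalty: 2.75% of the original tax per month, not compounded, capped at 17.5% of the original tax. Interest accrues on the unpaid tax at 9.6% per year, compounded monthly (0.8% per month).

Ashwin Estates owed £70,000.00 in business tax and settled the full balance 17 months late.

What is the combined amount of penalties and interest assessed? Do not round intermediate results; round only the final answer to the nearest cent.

Penalty (uncapped): 17 × 2.75% × £70,000.00 = £32,725.00; cap = 17.5% × £70,000.00 = £12,250.00 → penalty = £12,250.00
Interest: £70,000.00 × ((1 + 0.008)^17 − 1) = £70,000.00 × 0.1450621… = £10,154.3480…
Penalties + interest = £12,250.0000 + £10,154.3480… = £22,404.35

£22,404.35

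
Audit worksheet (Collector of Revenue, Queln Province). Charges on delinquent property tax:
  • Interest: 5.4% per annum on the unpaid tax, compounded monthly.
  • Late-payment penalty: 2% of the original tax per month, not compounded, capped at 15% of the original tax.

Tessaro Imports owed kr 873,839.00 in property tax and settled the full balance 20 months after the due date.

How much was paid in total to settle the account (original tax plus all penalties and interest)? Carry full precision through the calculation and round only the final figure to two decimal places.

Penalty (uncapped): 20 × 2% × kr 873,839.00 = kr 349,535.60; cap = 15% × kr 873,839.00 = kr 131,075.85 → penalty = kr 131,075.85
Interest (5.4%/yr ÷ 12 = 0.45%/month): kr 873,839.00 × ((1 + 0.0045)^20 − 1) = kr 82,100.1435…
Total = kr 873,839.00 + kr 131,075.8500 + kr 82,100.1435… = kr 1,087,014.99

kr 1,087,014.99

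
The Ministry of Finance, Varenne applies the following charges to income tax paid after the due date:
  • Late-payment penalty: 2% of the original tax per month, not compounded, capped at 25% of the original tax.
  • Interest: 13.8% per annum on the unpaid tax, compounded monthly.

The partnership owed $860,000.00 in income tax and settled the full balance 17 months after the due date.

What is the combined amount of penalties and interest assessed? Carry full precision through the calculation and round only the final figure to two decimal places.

Penalty (uncapped): 17 × 2% × $860,000.00 = $292,400.00; cap = 25% × $860,000.00 = $215,000.00 → penalty = $215,000.00
Interest (13.8%/yr ÷ 12 = 1.15%/month): $860,000.00 × ((1 + 0.0115)^17 − 1) = $184,524.2618…
Penalties + interest = $215,000.0000 + $184,524.2618… = $399,524.26

$399,524.26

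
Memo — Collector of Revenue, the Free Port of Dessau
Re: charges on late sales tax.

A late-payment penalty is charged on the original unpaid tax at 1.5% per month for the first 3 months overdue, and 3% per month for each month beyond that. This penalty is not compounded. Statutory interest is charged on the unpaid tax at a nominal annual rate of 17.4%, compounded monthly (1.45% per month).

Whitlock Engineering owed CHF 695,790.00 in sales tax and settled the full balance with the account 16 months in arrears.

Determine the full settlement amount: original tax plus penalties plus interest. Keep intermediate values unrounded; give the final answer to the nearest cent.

CHF 1,178,682.56

Penalty, months 1–3: 3 × 1.5% × CHF 695,790.00 = CHF 31,310.55
Penalty, months 4–16: 13 × 3% × CHF 695,790.00 = CHF 271,358.10
Interest: CHF 695,790.00 × ((1 + 0.0145)^16 − 1) = CHF 695,790.00 × 0.2590206… = CHF 180,223.9147…
Total = CHF 695,790.00 + CHF 302,668.6500 + CHF 180,223.9147… = CHF 1,178,682.56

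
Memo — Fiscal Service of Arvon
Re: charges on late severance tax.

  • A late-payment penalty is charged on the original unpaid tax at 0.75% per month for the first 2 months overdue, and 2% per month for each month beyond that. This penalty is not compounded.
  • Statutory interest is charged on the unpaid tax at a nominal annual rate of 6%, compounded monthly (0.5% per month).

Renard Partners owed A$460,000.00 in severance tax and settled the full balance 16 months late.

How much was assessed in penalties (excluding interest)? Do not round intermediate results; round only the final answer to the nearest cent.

Penalty, months 1–2: 2 × 0.75% × A$460,000.00 = A$6,900.00
Penalty, months 3–16: 14 × 2% × A$460,000.00 = A$128,800.00
Total penalty = A$6,900.00 + A$128,800.00 = A$135,700.00

A$135,700.00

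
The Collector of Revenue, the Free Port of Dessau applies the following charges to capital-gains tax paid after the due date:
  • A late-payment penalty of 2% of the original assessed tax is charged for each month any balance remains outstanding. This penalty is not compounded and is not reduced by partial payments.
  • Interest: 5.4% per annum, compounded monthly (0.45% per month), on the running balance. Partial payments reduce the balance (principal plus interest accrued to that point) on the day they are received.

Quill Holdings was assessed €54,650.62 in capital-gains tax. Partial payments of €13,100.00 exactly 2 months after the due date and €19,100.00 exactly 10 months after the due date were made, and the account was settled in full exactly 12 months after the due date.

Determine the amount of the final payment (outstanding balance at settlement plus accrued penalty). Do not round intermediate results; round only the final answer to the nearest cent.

Balance at month 2: €54,650.6200 × (1 + 0.0045)^2 = €55,143.5823…
After €13,100.00 payment: €55,143.5823… − €13,100.00 = €42,043.5823…
Balance at month 10: €42,043.5823… × (1 + 0.0045)^8 = €43,581.2057…
After €19,100.00 payment: €43,581.2057… − €19,100.00 = €24,481.2057…
Balance at month 12: €24,481.2057… × (1 + 0.0045)^2 = €24,702.0323…
Penalty: 12 × 2% × €54,650.62 = €13,116.15…
Final settlement = outstanding balance + penalty = €24,702.0323… + €13,116.15… = €37,818.18

€37,818.18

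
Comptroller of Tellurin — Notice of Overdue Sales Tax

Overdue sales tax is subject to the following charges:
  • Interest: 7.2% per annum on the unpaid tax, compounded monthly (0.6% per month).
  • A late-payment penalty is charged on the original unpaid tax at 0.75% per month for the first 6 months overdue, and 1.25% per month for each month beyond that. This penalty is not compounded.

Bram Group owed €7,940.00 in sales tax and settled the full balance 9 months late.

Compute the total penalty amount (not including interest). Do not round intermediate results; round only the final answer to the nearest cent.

Penalty, months 1–6: 6 × 0.75% × €7,940.00 = €357.30
Penalty, months 7–9: 3 × 1.25% × €7,940.00 = €297.75
Total penalty = €357.30 + €297.75 = €655.05

€655.05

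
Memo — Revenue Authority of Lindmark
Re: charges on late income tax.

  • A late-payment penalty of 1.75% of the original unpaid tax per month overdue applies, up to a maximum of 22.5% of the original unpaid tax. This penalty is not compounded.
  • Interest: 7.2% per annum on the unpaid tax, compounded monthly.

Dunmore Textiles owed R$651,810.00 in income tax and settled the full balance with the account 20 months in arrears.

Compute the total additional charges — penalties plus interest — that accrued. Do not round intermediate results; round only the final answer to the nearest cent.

Penalty (uncapped): 20 × 1.75% × R$651,810.00 = R$228,133.50; cap = 22.5% × R$651,810.00 = R$146,657.25 → penalty = R$146,657.25
Interest (7.2%/yr ÷ 12 = 0.6%/month): R$651,810.00 × ((1 + 0.006)^20 − 1) = R$82,840.2547…
Penalties + interest = R$146,657.2500 + R$82,840.2547… = R$229,497.50

R$229,497.50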